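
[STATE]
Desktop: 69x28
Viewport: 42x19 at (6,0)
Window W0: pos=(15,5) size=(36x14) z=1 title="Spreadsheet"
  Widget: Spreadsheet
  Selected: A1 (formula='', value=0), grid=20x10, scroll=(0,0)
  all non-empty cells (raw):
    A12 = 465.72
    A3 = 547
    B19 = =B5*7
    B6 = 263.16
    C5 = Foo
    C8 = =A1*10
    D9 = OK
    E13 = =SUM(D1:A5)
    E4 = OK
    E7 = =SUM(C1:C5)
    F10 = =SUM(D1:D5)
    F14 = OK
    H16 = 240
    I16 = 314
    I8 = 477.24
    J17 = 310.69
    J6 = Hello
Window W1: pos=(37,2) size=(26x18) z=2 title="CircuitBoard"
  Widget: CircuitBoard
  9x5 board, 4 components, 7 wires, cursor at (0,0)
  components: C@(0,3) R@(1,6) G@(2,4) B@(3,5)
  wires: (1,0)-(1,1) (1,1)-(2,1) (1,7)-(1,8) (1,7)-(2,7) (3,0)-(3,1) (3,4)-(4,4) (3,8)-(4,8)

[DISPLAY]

                                          
                                          
                               ┏━━━━━━━━━━
                               ┃ CircuitBo
                               ┠──────────
         ┏━━━━━━━━━━━━━━━━━━━━━┃   0 1 2 3
         ┃ Spreadsheet         ┃0  [.]    
         ┠─────────────────────┃          
         ┃A1:                  ┃1   · ─ · 
         ┃       A       B     ┃        │ 
         ┃---------------------┃2       · 
         ┃  1      [0]       0 ┃          
         ┃  2        0       0 ┃3   · ─ · 
         ┃  3      547       0 ┃          
         ┃  4        0       0 ┃4         
         ┃  5        0       0F┃Cursor: (0
         ┃  6        0  263.16 ┃          
         ┃  7        0       0 ┃          
         ┗━━━━━━━━━━━━━━━━━━━━━┃          


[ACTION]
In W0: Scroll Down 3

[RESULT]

                                          
                                          
                               ┏━━━━━━━━━━
                               ┃ CircuitBo
                               ┠──────────
         ┏━━━━━━━━━━━━━━━━━━━━━┃   0 1 2 3
         ┃ Spreadsheet         ┃0  [.]    
         ┠─────────────────────┃          
         ┃A1:                  ┃1   · ─ · 
         ┃       A       B     ┃        │ 
         ┃---------------------┃2       · 
         ┃  4        0       0 ┃          
         ┃  5        0       0F┃3   · ─ · 
         ┃  6        0  263.16 ┃          
         ┃  7        0       0 ┃4         
         ┃  8        0       0 ┃Cursor: (0
         ┃  9        0       0 ┃          
         ┃ 10        0       0 ┃          
         ┗━━━━━━━━━━━━━━━━━━━━━┃          


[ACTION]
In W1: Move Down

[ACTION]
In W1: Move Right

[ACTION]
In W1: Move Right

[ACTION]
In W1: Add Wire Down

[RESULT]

                                          
                                          
                               ┏━━━━━━━━━━
                               ┃ CircuitBo
                               ┠──────────
         ┏━━━━━━━━━━━━━━━━━━━━━┃   0 1 2 3
         ┃ Spreadsheet         ┃0         
         ┠─────────────────────┃          
         ┃A1:                  ┃1   · ─ · 
         ┃       A       B     ┃        │ 
         ┃---------------------┃2       · 
         ┃  4        0       0 ┃          
         ┃  5        0       0F┃3   · ─ · 
         ┃  6        0  263.16 ┃          
         ┃  7        0       0 ┃4         
         ┃  8        0       0 ┃Cursor: (1
         ┃  9        0       0 ┃          
         ┃ 10        0       0 ┃          
         ┗━━━━━━━━━━━━━━━━━━━━━┃          


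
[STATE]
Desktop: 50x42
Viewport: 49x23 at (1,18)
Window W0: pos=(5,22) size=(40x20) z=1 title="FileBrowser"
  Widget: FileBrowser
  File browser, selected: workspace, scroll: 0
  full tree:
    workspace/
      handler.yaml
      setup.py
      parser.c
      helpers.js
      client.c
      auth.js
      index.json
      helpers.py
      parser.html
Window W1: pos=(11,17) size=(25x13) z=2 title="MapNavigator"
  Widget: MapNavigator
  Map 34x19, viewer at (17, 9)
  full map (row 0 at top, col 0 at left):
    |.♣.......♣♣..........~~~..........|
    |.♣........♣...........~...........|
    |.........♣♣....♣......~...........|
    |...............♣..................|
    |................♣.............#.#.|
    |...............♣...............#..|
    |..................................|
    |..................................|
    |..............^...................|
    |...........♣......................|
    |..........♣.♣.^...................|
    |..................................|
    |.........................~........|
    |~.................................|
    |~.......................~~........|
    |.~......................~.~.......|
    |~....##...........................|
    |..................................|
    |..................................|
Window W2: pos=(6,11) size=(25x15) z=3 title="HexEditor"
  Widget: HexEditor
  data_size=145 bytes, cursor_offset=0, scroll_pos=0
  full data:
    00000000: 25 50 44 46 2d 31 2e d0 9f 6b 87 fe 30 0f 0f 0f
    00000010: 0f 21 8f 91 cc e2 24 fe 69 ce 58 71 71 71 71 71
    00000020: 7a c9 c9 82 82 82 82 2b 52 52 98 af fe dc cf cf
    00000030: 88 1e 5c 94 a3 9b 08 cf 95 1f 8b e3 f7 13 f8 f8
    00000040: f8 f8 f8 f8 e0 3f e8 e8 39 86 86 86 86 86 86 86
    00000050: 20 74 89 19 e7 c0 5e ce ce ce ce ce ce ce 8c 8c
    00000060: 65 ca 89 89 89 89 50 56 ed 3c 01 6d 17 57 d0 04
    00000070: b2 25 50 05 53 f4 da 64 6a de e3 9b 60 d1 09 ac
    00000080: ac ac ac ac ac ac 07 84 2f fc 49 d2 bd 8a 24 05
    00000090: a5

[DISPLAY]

     ┃00000040  f8 f8 f8 f8 e┃    ┃              
     ┃00000050  20 74 89 19 e┃────┨              
     ┃00000060  65 ca 89 89 8┃....┃              
     ┃00000070  b2 25 50 05 5┃....┃              
    ┏┃00000080  ac ac ac ac a┃....┃━━━━━━━━┓     
    ┃┃00000090  a5           ┃....┃        ┃     
    ┠┃                       ┃....┃────────┨     
    ┃┗━━━━━━━━━━━━━━━━━━━━━━━┛....┃        ┃     
    ┃    h┃.......................┃        ┃     
    ┃    s┃...................~...┃        ┃     
    ┃    p┃.......................┃        ┃     
    ┃    h┗━━━━━━━━━━━━━━━━━━━━━━━┛        ┃     
    ┃    client.c                          ┃     
    ┃    auth.js                           ┃     
    ┃    index.json                        ┃     
    ┃    helpers.py                        ┃     
    ┃    parser.html                       ┃     
    ┃                                      ┃     
    ┃                                      ┃     
    ┃                                      ┃     
    ┃                                      ┃     
    ┃                                      ┃     
    ┃                                      ┃     


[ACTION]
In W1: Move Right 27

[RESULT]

     ┃00000040  f8 f8 f8 f8 e┃    ┃              
     ┃00000050  20 74 89 19 e┃────┨              
     ┃00000060  65 ca 89 89 8┃    ┃              
     ┃00000070  b2 25 50 05 5┃    ┃              
    ┏┃00000080  ac ac ac ac a┃    ┃━━━━━━━━┓     
    ┃┃00000090  a5           ┃    ┃        ┃     
    ┠┃                       ┃    ┃────────┨     
    ┃┗━━━━━━━━━━━━━━━━━━━━━━━┛    ┃        ┃     
    ┃    h┃............           ┃        ┃     
    ┃    s┃...~........           ┃        ┃     
    ┃    p┃............           ┃        ┃     
    ┃    h┗━━━━━━━━━━━━━━━━━━━━━━━┛        ┃     
    ┃    client.c                          ┃     
    ┃    auth.js                           ┃     
    ┃    index.json                        ┃     
    ┃    helpers.py                        ┃     
    ┃    parser.html                       ┃     
    ┃                                      ┃     
    ┃                                      ┃     
    ┃                                      ┃     
    ┃                                      ┃     
    ┃                                      ┃     
    ┃                                      ┃     


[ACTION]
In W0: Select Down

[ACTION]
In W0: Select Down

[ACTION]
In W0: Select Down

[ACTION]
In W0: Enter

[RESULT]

     ┃00000040  f8 f8 f8 f8 e┃    ┃              
     ┃00000050  20 74 89 19 e┃────┨              
     ┃00000060  65 ca 89 89 8┃    ┃              
     ┃00000070  b2 25 50 05 5┃    ┃              
    ┏┃00000080  ac ac ac ac a┃    ┃━━━━━━━━┓     
    ┃┃00000090  a5           ┃    ┃        ┃     
    ┠┃                       ┃    ┃────────┨     
    ┃┗━━━━━━━━━━━━━━━━━━━━━━━┛    ┃        ┃     
    ┃    h┃............           ┃        ┃     
    ┃    s┃...~........           ┃        ┃     
    ┃  > p┃............           ┃        ┃     
    ┃    h┗━━━━━━━━━━━━━━━━━━━━━━━┛        ┃     
    ┃    client.c                          ┃     
    ┃    auth.js                           ┃     
    ┃    index.json                        ┃     
    ┃    helpers.py                        ┃     
    ┃    parser.html                       ┃     
    ┃                                      ┃     
    ┃                                      ┃     
    ┃                                      ┃     
    ┃                                      ┃     
    ┃                                      ┃     
    ┃                                      ┃     


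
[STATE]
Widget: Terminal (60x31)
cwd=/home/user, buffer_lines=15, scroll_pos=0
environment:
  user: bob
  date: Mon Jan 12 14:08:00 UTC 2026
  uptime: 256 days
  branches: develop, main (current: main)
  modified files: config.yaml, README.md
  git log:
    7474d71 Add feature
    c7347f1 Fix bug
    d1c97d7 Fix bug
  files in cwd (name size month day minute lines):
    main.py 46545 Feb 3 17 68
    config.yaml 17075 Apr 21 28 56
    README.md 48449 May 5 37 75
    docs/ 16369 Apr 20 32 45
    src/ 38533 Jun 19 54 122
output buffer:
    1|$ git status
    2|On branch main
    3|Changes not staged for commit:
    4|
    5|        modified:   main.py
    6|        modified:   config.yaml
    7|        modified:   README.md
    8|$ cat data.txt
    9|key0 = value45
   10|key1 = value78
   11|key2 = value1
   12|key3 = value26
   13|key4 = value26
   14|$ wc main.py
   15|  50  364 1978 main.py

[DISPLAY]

$ git status                                                
On branch main                                              
Changes not staged for commit:                              
                                                            
        modified:   main.py                                 
        modified:   config.yaml                             
        modified:   README.md                               
$ cat data.txt                                              
key0 = value45                                              
key1 = value78                                              
key2 = value1                                               
key3 = value26                                              
key4 = value26                                              
$ wc main.py                                                
  50  364 1978 main.py                                      
$ █                                                         
                                                            
                                                            
                                                            
                                                            
                                                            
                                                            
                                                            
                                                            
                                                            
                                                            
                                                            
                                                            
                                                            
                                                            
                                                            


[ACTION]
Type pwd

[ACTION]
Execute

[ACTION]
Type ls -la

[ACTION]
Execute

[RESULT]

$ git status                                                
On branch main                                              
Changes not staged for commit:                              
                                                            
        modified:   main.py                                 
        modified:   config.yaml                             
        modified:   README.md                               
$ cat data.txt                                              
key0 = value45                                              
key1 = value78                                              
key2 = value1                                               
key3 = value26                                              
key4 = value26                                              
$ wc main.py                                                
  50  364 1978 main.py                                      
$ pwd                                                       
/home/user                                                  
$ ls -la                                                    
-rw-r--r--  1 bob group    46545 Feb  3 10:17 main.py       
-rw-r--r--  1 bob group    17075 Apr 21 10:28 config.yaml   
-rw-r--r--  1 bob group    48449 May  5 10:37 README.md     
drwxr-xr-x  1 bob group    16369 Apr 20 10:32 docs/         
drwxr-xr-x  1 bob group    38533 Jun 19 10:54 src/          
$ █                                                         
                                                            
                                                            
                                                            
                                                            
                                                            
                                                            
                                                            


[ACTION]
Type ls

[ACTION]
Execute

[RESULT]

$ git status                                                
On branch main                                              
Changes not staged for commit:                              
                                                            
        modified:   main.py                                 
        modified:   config.yaml                             
        modified:   README.md                               
$ cat data.txt                                              
key0 = value45                                              
key1 = value78                                              
key2 = value1                                               
key3 = value26                                              
key4 = value26                                              
$ wc main.py                                                
  50  364 1978 main.py                                      
$ pwd                                                       
/home/user                                                  
$ ls -la                                                    
-rw-r--r--  1 bob group    46545 Feb  3 10:17 main.py       
-rw-r--r--  1 bob group    17075 Apr 21 10:28 config.yaml   
-rw-r--r--  1 bob group    48449 May  5 10:37 README.md     
drwxr-xr-x  1 bob group    16369 Apr 20 10:32 docs/         
drwxr-xr-x  1 bob group    38533 Jun 19 10:54 src/          
$ ls                                                        
main.py  config.yaml  README.md  docs/  src/                
$ █                                                         
                                                            
                                                            
                                                            
                                                            
                                                            


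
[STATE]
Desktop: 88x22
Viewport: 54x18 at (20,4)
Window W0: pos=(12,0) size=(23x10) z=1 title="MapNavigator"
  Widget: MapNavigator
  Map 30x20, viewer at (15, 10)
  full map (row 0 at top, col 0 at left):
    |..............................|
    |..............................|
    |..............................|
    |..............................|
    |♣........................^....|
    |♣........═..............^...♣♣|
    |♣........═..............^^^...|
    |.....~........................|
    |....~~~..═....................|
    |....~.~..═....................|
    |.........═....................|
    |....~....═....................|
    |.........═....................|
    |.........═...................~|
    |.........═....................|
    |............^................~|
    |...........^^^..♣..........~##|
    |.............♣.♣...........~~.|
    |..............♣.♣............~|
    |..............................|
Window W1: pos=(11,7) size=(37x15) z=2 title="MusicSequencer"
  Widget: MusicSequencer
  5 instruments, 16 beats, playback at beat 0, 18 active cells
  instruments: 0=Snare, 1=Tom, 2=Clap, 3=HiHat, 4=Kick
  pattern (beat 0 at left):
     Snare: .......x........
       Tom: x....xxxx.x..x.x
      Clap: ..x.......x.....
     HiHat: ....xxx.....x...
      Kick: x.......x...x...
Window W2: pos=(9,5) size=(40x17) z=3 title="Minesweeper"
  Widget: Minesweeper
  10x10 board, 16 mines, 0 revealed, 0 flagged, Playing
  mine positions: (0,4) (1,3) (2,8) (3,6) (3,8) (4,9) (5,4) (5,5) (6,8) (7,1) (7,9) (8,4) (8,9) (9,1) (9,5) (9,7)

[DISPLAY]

..............┃                                       
━━━━━━━━━━━━━━━━━━━━━━━━━━━━┓                         
er                          ┃                         
────────────────────────────┨                         
                            ┃                         
                            ┃                         
                            ┃                         
                            ┃                         
                            ┃                         
                            ┃                         
                            ┃                         
                            ┃                         
                            ┃                         
                            ┃                         
                            ┃                         
                            ┃                         
                            ┃                         
━━━━━━━━━━━━━━━━━━━━━━━━━━━━┛                         


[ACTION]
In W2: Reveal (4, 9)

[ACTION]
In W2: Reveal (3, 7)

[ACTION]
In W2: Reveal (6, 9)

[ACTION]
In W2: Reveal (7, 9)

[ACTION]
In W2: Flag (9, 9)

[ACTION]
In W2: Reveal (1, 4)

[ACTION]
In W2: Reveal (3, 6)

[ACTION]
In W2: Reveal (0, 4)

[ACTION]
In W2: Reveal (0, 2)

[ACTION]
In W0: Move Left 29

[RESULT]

   ....~~~..═.┃                                       
━━━━━━━━━━━━━━━━━━━━━━━━━━━━┓                         
er                          ┃                         
────────────────────────────┨                         
                            ┃                         
                            ┃                         
                            ┃                         
                            ┃                         
                            ┃                         
                            ┃                         
                            ┃                         
                            ┃                         
                            ┃                         
                            ┃                         
                            ┃                         
                            ┃                         
                            ┃                         
━━━━━━━━━━━━━━━━━━━━━━━━━━━━┛                         


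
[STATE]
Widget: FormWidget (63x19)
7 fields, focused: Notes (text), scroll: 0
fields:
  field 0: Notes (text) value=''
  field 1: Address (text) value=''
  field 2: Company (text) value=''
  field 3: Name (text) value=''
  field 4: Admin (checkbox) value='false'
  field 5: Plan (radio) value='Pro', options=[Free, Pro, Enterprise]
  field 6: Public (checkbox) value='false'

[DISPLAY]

> Notes:      [                                               ]
  Address:    [                                               ]
  Company:    [                                               ]
  Name:       [                                               ]
  Admin:      [ ]                                              
  Plan:       ( ) Free  (●) Pro  ( ) Enterprise                
  Public:     [ ]                                              
                                                               
                                                               
                                                               
                                                               
                                                               
                                                               
                                                               
                                                               
                                                               
                                                               
                                                               
                                                               


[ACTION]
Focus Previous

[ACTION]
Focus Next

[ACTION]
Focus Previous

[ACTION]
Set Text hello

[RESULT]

  Notes:      [                                               ]
  Address:    [                                               ]
  Company:    [                                               ]
  Name:       [                                               ]
  Admin:      [ ]                                              
  Plan:       ( ) Free  (●) Pro  ( ) Enterprise                
> Public:     [ ]                                              
                                                               
                                                               
                                                               
                                                               
                                                               
                                                               
                                                               
                                                               
                                                               
                                                               
                                                               
                                                               


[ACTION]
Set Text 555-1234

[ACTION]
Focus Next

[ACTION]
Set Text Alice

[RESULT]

> Notes:      [Alice                                          ]
  Address:    [                                               ]
  Company:    [                                               ]
  Name:       [                                               ]
  Admin:      [ ]                                              
  Plan:       ( ) Free  (●) Pro  ( ) Enterprise                
  Public:     [ ]                                              
                                                               
                                                               
                                                               
                                                               
                                                               
                                                               
                                                               
                                                               
                                                               
                                                               
                                                               
                                                               


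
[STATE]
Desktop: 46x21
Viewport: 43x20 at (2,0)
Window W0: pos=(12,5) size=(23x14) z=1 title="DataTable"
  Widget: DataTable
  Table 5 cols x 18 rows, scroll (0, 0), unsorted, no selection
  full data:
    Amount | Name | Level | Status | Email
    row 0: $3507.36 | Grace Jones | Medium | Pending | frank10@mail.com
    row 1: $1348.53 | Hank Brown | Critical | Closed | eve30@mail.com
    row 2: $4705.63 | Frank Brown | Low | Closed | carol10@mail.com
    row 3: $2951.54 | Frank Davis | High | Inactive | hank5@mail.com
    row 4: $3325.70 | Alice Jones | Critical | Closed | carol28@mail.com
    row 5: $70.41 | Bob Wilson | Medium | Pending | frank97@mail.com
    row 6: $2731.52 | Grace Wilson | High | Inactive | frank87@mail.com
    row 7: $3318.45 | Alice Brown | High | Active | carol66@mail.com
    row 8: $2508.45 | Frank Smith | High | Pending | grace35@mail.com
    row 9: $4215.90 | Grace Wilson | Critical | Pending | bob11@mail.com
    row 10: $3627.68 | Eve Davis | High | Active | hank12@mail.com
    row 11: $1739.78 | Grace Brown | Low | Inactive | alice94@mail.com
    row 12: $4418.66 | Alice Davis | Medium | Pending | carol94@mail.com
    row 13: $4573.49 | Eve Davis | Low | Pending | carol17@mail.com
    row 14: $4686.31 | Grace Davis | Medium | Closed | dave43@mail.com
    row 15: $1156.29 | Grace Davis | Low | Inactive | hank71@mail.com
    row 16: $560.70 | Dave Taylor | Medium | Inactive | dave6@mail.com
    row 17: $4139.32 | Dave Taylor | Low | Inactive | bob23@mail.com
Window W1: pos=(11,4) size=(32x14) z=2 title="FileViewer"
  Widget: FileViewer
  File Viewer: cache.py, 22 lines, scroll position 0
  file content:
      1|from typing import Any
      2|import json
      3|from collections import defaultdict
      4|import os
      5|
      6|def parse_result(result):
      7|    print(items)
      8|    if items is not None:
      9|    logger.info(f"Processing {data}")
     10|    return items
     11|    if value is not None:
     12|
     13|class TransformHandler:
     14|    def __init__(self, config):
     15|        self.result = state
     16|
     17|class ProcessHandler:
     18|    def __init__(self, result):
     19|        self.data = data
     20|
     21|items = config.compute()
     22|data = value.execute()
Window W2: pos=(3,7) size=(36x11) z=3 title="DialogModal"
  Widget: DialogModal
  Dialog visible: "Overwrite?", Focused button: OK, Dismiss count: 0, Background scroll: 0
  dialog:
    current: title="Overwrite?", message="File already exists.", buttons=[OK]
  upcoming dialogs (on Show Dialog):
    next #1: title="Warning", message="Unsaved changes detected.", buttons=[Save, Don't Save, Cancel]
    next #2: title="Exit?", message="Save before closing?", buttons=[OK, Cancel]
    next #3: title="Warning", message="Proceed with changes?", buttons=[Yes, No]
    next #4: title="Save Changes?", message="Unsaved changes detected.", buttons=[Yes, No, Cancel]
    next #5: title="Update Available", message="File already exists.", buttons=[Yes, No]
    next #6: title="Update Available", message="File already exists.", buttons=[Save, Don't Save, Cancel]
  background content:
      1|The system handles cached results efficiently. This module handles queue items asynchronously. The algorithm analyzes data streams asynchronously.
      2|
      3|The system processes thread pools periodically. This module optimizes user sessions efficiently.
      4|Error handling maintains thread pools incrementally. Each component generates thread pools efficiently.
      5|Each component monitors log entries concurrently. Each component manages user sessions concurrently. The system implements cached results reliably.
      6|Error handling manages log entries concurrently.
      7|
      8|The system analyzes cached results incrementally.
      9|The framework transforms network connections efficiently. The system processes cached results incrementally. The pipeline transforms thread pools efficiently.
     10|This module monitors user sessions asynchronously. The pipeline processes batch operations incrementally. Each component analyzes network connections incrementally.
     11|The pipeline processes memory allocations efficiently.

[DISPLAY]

                                           
                                           
                                           
                                           
         ┏━━━━━━━━━━━━━━━━━━━━━━━━━━━━━━┓  
         ┃ FileViewer                   ┃  
         ┠──────────────────────────────┨  
 ┏━━━━━━━━━━━━━━━━━━━━━━━━━━━━━━━━━━┓  ▲┃  
 ┃ DialogModal                      ┃  █┃  
 ┠──────────────────────────────────┨au░┃  
 ┃The system handles cached results ┃  ░┃  
 ┃     ┌──────────────────────┐     ┃  ░┃  
 ┃The s│      Overwrite?      │ools ┃  ░┃  
 ┃Error│ File already exists. │ad po┃  ░┃  
 ┃Each │         [OK]         │ntrie┃  ░┃  
 ┃Error└──────────────────────┘tries┃g ░┃  
 ┃                                  ┃  ▼┃  
 ┗━━━━━━━━━━━━━━━━━━━━━━━━━━━━━━━━━━┛━━━┛  
          ┗━━━━━━━━━━━━━━━━━━━━━┛          
                                           


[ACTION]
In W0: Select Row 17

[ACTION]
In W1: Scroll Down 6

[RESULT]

                                           
                                           
                                           
                                           
         ┏━━━━━━━━━━━━━━━━━━━━━━━━━━━━━━┓  
         ┃ FileViewer                   ┃  
         ┠──────────────────────────────┨  
 ┏━━━━━━━━━━━━━━━━━━━━━━━━━━━━━━━━━━┓  ▲┃  
 ┃ DialogModal                      ┃  ░┃  
 ┠──────────────────────────────────┨g ░┃  
 ┃The system handles cached results ┃  ░┃  
 ┃     ┌──────────────────────┐     ┃  ░┃  
 ┃The s│      Overwrite?      │ools ┃  █┃  
 ┃Error│ File already exists. │ad po┃  ░┃  
 ┃Each │         [OK]         │ntrie┃ig░┃  
 ┃Error└──────────────────────┘tries┃  ░┃  
 ┃                                  ┃  ▼┃  
 ┗━━━━━━━━━━━━━━━━━━━━━━━━━━━━━━━━━━┛━━━┛  
          ┗━━━━━━━━━━━━━━━━━━━━━┛          
                                           


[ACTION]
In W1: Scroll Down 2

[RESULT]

                                           
                                           
                                           
                                           
         ┏━━━━━━━━━━━━━━━━━━━━━━━━━━━━━━┓  
         ┃ FileViewer                   ┃  
         ┠──────────────────────────────┨  
 ┏━━━━━━━━━━━━━━━━━━━━━━━━━━━━━━━━━━┓g ▲┃  
 ┃ DialogModal                      ┃  ░┃  
 ┠──────────────────────────────────┨  ░┃  
 ┃The system handles cached results ┃  ░┃  
 ┃     ┌──────────────────────┐     ┃  ░┃  
 ┃The s│      Overwrite?      │ools ┃ig░┃  
 ┃Error│ File already exists. │ad po┃  █┃  
 ┃Each │         [OK]         │ntrie┃  ░┃  
 ┃Error└──────────────────────┘tries┃  ░┃  
 ┃                                  ┃lt▼┃  
 ┗━━━━━━━━━━━━━━━━━━━━━━━━━━━━━━━━━━┛━━━┛  
          ┗━━━━━━━━━━━━━━━━━━━━━┛          
                                           


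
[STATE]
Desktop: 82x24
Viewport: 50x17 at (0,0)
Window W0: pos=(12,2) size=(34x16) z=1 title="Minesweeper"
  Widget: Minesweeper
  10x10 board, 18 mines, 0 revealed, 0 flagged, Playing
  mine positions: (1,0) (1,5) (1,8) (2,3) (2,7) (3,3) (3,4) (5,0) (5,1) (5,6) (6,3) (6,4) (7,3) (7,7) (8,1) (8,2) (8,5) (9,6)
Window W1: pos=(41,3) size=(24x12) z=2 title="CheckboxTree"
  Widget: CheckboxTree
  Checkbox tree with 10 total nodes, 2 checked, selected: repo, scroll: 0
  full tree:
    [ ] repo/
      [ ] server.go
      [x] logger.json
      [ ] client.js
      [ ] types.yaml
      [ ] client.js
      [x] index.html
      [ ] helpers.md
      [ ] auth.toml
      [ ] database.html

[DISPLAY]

                                                  
                                                  
            ┏━━━━━━━━━━━━━━━━━━━━━━━━━━━━━━━━┓    
            ┃ Minesweeper                ┏━━━━━━━━
            ┠────────────────────────────┃ Checkbo
            ┃■■■■■■■■■■                  ┠────────
            ┃■■■■■■■■■■                  ┃>[-] rep
            ┃■■■■■■■■■■                  ┃   [ ] s
            ┃■■■■■■■■■■                  ┃   [x] l
            ┃■■■■■■■■■■                  ┃   [ ] c
            ┃■■■■■■■■■■                  ┃   [ ] t
            ┃■■■■■■■■■■                  ┃   [ ] c
            ┃■■■■■■■■■■                  ┃   [x] i
            ┃■■■■■■■■■■                  ┃   [ ] h
            ┃■■■■■■■■■■                  ┗━━━━━━━━
            ┃                                ┃    
            ┃                                ┃    


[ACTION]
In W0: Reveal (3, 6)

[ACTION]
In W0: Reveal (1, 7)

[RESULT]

                                                  
                                                  
            ┏━━━━━━━━━━━━━━━━━━━━━━━━━━━━━━━━┓    
            ┃ Minesweeper                ┏━━━━━━━━
            ┠────────────────────────────┃ Checkbo
            ┃■■■■■■■■■■                  ┠────────
            ┃■■■■■■■2■■                  ┃>[-] rep
            ┃■■■■■■■■■■                  ┃   [ ] s
            ┃■■■■■■1■■■                  ┃   [x] l
            ┃■■■■■■■■■■                  ┃   [ ] c
            ┃■■■■■■■■■■                  ┃   [ ] t
            ┃■■■■■■■■■■                  ┃   [ ] c
            ┃■■■■■■■■■■                  ┃   [x] i
            ┃■■■■■■■■■■                  ┃   [ ] h
            ┃■■■■■■■■■■                  ┗━━━━━━━━
            ┃                                ┃    
            ┃                                ┃    


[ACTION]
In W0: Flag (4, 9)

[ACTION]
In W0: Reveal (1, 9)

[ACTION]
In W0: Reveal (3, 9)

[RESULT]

                                                  
                                                  
            ┏━━━━━━━━━━━━━━━━━━━━━━━━━━━━━━━━┓    
            ┃ Minesweeper                ┏━━━━━━━━
            ┠────────────────────────────┃ Checkbo
            ┃■■■■■■■■■■                  ┠────────
            ┃■■■■■■■2■1                  ┃>[-] rep
            ┃■■■■■■■■21                  ┃   [ ] s
            ┃■■■■■■111                   ┃   [x] l
            ┃■■■■■■■1                    ┃   [ ] c
            ┃■■■■■■■1                    ┃   [ ] t
            ┃■■■■■■■21                   ┃   [ ] c
            ┃■■■■■■■■1                   ┃   [x] i
            ┃■■■■■■■21                   ┃   [ ] h
            ┃■■■■■■■1                    ┗━━━━━━━━
            ┃                                ┃    
            ┃                                ┃    


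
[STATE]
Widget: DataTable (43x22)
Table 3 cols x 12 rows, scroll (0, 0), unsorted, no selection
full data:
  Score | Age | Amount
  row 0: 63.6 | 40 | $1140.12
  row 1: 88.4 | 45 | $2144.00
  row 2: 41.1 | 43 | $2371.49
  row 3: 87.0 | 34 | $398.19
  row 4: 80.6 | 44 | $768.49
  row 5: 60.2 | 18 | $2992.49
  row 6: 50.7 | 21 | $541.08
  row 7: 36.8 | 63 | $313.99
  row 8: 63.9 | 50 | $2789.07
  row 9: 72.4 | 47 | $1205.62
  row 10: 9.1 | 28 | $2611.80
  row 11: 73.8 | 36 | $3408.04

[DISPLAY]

Score│Age│Amount                           
─────┼───┼────────                         
63.6 │40 │$1140.12                         
88.4 │45 │$2144.00                         
41.1 │43 │$2371.49                         
87.0 │34 │$398.19                          
80.6 │44 │$768.49                          
60.2 │18 │$2992.49                         
50.7 │21 │$541.08                          
36.8 │63 │$313.99                          
63.9 │50 │$2789.07                         
72.4 │47 │$1205.62                         
9.1  │28 │$2611.80                         
73.8 │36 │$3408.04                         
                                           
                                           
                                           
                                           
                                           
                                           
                                           
                                           


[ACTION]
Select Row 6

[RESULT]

Score│Age│Amount                           
─────┼───┼────────                         
63.6 │40 │$1140.12                         
88.4 │45 │$2144.00                         
41.1 │43 │$2371.49                         
87.0 │34 │$398.19                          
80.6 │44 │$768.49                          
60.2 │18 │$2992.49                         
>0.7 │21 │$541.08                          
36.8 │63 │$313.99                          
63.9 │50 │$2789.07                         
72.4 │47 │$1205.62                         
9.1  │28 │$2611.80                         
73.8 │36 │$3408.04                         
                                           
                                           
                                           
                                           
                                           
                                           
                                           
                                           


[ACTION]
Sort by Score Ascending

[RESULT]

Scor▲│Age│Amount                           
─────┼───┼────────                         
9.1  │28 │$2611.80                         
36.8 │63 │$313.99                          
41.1 │43 │$2371.49                         
50.7 │21 │$541.08                          
60.2 │18 │$2992.49                         
63.6 │40 │$1140.12                         
>3.9 │50 │$2789.07                         
72.4 │47 │$1205.62                         
73.8 │36 │$3408.04                         
80.6 │44 │$768.49                          
87.0 │34 │$398.19                          
88.4 │45 │$2144.00                         
                                           
                                           
                                           
                                           
                                           
                                           
                                           
                                           
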